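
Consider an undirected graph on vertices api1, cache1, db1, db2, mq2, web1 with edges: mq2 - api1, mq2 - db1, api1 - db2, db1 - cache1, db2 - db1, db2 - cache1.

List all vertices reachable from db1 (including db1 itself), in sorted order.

Start at db1.
Its neighbours: cache1, db2, mq2.
Then their neighbours: api1.
Nothing further is reachable.

api1, cache1, db1, db2, mq2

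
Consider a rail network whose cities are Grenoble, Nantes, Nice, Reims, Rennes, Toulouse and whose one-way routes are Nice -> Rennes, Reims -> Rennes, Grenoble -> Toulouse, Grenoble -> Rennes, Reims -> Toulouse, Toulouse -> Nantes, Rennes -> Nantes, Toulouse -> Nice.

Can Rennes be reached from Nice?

Yes

Explore from Nice.
Distance 1: reach Rennes.
Found Rennes.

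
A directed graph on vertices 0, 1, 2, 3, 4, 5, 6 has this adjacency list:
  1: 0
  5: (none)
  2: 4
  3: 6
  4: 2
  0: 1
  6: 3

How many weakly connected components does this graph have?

From 0: component {0, 1}.
From 2: component {2, 4}.
From 3: component {3, 6}.
From 5: component {5}.
That's 4 components.

4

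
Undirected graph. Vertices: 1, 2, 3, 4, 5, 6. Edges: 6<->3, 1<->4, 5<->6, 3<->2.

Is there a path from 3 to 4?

Explore from 3.
Distance 1: reach 2, 6.
Distance 2: reach 5.
The search is exhausted without reaching 4; it lies in a different component.

No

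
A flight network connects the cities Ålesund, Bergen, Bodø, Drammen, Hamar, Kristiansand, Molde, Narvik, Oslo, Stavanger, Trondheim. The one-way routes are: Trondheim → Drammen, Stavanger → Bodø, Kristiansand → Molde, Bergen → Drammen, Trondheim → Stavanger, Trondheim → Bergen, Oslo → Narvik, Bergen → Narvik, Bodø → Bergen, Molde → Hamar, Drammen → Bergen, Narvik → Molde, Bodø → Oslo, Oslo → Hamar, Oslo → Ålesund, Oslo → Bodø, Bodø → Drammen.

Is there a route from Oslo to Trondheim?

Explore from Oslo.
Distance 1: reach Ålesund, Bodø, Hamar, Narvik.
Distance 2: reach Bergen, Drammen, Molde.
The search from Oslo is exhausted; no directed path reaches Trondheim.

No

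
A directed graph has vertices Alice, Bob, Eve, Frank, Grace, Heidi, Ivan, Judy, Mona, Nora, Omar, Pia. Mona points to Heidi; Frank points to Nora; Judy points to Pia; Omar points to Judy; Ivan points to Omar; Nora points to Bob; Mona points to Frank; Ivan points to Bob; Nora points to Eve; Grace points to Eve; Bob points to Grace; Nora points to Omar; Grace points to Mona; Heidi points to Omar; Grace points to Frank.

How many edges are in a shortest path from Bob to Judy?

5

Distance 0: Bob.
Distance 1: Grace.
Distance 2: Eve, Frank, Mona.
Distance 3: Heidi, Nora.
Distance 4: Omar.
Distance 5: Judy — contains Judy.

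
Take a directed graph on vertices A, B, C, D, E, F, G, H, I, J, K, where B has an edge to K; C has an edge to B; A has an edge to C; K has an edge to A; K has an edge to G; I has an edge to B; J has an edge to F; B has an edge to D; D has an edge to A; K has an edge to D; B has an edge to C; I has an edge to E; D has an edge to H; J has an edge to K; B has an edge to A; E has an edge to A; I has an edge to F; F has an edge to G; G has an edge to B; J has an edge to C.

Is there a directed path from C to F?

No

Explore from C.
Distance 1: reach B.
Distance 2: reach A, D, K.
Distance 3: reach G, H.
The search from C is exhausted; no directed path reaches F.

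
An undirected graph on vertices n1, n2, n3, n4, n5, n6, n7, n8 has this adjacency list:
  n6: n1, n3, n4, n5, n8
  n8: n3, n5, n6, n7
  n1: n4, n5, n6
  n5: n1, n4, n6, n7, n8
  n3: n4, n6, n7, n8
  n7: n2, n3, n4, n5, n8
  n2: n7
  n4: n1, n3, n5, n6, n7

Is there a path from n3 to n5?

Explore from n3.
Distance 1: reach n4, n6, n7, n8.
Distance 2: reach n1, n2, n5.
Found n5.

Yes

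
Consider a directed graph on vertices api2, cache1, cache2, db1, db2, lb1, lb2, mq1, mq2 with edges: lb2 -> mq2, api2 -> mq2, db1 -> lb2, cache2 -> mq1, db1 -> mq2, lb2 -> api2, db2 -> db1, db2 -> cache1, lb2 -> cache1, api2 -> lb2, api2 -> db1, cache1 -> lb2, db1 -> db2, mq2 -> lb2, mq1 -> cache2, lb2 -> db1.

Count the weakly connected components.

3

From api2: component {api2, cache1, db1, db2, lb2, mq2}.
From cache2: component {cache2, mq1}.
From lb1: component {lb1}.
That's 3 components.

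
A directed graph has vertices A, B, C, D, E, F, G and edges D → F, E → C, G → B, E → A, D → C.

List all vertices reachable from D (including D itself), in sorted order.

Start at D.
Its neighbours: C, F.
Nothing further is reachable.

C, D, F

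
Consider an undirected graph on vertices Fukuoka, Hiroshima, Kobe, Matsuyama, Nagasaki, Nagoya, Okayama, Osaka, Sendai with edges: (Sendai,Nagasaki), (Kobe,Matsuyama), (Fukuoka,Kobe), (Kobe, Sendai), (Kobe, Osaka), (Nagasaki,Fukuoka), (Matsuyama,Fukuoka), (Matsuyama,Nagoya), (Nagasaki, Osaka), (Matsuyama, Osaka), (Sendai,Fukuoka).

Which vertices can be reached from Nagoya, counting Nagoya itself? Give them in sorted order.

Fukuoka, Kobe, Matsuyama, Nagasaki, Nagoya, Osaka, Sendai

Start at Nagoya.
Its neighbours: Matsuyama.
Then their neighbours: Fukuoka, Kobe, Osaka.
Then next layer: Nagasaki, Sendai.
Nothing further is reachable.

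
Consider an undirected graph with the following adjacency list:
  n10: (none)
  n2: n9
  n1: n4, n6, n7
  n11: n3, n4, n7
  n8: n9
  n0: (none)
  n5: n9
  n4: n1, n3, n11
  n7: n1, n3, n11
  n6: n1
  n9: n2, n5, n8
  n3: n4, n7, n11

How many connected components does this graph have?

4

From n0: component {n0}.
From n1: component {n1, n3, n4, n6, n7, n11}.
From n2: component {n2, n5, n8, n9}.
From n10: component {n10}.
That's 4 components.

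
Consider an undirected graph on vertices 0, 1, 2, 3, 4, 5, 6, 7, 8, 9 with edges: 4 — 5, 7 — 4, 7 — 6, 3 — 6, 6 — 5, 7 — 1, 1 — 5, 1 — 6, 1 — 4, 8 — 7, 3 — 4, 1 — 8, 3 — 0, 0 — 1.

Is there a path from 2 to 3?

2 has no edges, so nothing is reachable from it.

No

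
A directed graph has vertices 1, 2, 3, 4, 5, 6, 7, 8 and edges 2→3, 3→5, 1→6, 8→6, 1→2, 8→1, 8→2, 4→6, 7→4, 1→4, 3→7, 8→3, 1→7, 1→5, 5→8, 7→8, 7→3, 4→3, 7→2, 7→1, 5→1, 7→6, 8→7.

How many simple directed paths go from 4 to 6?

14

4→3→5→1→6
4→3→5→1→7→6
4→3→5→1→7→8→6
4→3→5→8→1→6
4→3→5→8→1→7→6
4→3→5→8→6
4→3→5→8→7→1→6
4→3→5→8→7→6
4→3→7→1→5→8→6
4→3→7→1→6
4→3→7→6
4→3→7→8→1→6
4→3→7→8→6
4→6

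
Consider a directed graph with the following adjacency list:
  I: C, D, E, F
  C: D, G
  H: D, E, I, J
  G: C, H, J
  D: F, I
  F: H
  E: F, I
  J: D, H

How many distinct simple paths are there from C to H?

C→D→F→H
C→D→I→E→F→H
C→D→I→F→H
C→G→H
C→G→J→D→F→H
C→G→J→D→I→E→F→H
C→G→J→D→I→F→H
C→G→J→H

8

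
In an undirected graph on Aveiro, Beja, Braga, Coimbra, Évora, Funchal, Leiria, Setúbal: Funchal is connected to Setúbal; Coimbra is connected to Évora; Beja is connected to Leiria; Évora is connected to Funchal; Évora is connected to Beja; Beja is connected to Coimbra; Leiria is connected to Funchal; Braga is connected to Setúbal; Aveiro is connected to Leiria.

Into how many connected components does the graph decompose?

1

From Aveiro: component {Aveiro, Beja, Braga, Coimbra, Évora, Funchal, Leiria, Setúbal}.
That's 1 component.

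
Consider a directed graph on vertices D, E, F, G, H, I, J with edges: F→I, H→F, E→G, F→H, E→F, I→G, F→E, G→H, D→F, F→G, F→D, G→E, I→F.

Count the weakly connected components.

From D: component {D, E, F, G, H, I}.
From J: component {J}.
That's 2 components.

2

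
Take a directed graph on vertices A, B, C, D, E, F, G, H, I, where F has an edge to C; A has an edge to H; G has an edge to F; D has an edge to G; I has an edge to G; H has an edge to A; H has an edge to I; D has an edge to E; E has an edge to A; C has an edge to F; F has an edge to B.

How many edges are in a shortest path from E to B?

Distance 0: E.
Distance 1: A.
Distance 2: H.
Distance 3: I.
Distance 4: G.
Distance 5: F.
Distance 6: B, C — contains B.

6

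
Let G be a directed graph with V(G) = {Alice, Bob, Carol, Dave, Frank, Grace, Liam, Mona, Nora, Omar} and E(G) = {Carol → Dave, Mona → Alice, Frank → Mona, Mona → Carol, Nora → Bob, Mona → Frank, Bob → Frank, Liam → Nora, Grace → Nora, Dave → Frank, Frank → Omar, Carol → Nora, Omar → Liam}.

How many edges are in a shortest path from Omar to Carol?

6

Distance 0: Omar.
Distance 1: Liam.
Distance 2: Nora.
Distance 3: Bob.
Distance 4: Frank.
Distance 5: Mona.
Distance 6: Alice, Carol — contains Carol.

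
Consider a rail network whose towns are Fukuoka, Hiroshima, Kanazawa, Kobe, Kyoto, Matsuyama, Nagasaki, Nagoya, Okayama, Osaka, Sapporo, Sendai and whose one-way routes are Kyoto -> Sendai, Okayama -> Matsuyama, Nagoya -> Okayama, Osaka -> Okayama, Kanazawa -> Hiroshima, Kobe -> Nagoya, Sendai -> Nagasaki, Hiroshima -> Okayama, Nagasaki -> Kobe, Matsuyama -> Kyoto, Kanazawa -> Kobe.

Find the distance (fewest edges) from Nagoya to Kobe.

Distance 0: Nagoya.
Distance 1: Okayama.
Distance 2: Matsuyama.
Distance 3: Kyoto.
Distance 4: Sendai.
Distance 5: Nagasaki.
Distance 6: Kobe — contains Kobe.

6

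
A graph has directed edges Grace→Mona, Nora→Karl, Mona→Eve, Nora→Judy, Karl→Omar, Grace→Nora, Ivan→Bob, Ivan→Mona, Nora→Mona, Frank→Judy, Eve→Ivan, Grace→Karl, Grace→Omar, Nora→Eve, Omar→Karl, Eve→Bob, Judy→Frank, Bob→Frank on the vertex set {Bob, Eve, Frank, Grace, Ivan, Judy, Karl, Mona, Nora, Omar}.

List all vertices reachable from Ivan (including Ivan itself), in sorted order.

Bob, Eve, Frank, Ivan, Judy, Mona

Start at Ivan.
Its neighbours: Bob, Mona.
Then their neighbours: Eve, Frank.
Then next layer: Judy.
Nothing further is reachable.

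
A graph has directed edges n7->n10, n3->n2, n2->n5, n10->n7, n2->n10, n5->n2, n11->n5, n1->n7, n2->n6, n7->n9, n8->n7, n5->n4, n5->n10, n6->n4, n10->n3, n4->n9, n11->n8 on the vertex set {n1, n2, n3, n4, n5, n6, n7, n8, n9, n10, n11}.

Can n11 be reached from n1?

No

Explore from n1.
Distance 1: reach n7.
Distance 2: reach n9, n10.
Distance 3: reach n3.
Distance 4: reach n2.
Distance 5: reach n5, n6.
Distance 6: reach n4.
The search from n1 is exhausted; no directed path reaches n11.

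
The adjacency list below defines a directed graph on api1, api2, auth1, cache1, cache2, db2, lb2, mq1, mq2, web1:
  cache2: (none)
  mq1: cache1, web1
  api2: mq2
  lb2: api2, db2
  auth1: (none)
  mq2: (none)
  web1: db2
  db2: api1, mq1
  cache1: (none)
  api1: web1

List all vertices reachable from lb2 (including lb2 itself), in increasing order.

api1, api2, cache1, db2, lb2, mq1, mq2, web1

Start at lb2.
Its neighbours: api2, db2.
Then their neighbours: api1, mq1, mq2.
Then next layer: cache1, web1.
Nothing further is reachable.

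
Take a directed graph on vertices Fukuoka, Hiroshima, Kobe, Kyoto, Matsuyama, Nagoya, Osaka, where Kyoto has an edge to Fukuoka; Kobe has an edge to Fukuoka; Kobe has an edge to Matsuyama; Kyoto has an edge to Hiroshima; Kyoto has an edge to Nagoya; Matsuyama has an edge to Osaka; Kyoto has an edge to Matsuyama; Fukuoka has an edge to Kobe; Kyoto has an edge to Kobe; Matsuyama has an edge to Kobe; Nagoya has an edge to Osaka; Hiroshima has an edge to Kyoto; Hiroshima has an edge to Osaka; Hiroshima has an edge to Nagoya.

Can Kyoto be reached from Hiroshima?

Yes

Explore from Hiroshima.
Distance 1: reach Kyoto, Nagoya, Osaka.
Found Kyoto.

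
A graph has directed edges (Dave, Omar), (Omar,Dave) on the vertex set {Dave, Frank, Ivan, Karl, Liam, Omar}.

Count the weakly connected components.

5

From Dave: component {Dave, Omar}.
From Frank: component {Frank}.
From Ivan: component {Ivan}.
From Karl: component {Karl}.
From Liam: component {Liam}.
That's 5 components.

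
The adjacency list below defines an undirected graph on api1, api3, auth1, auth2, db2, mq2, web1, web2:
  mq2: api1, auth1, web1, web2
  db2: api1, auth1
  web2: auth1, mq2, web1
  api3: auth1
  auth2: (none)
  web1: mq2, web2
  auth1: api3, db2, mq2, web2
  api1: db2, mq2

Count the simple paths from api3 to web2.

api3–auth1–db2–api1–mq2–web1–web2
api3–auth1–db2–api1–mq2–web2
api3–auth1–mq2–web1–web2
api3–auth1–mq2–web2
api3–auth1–web2

5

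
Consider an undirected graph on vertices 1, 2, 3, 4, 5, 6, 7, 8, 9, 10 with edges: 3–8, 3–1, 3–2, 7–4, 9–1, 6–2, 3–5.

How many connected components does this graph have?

From 1: component {1, 2, 3, 5, 6, 8, 9}.
From 4: component {4, 7}.
From 10: component {10}.
That's 3 components.

3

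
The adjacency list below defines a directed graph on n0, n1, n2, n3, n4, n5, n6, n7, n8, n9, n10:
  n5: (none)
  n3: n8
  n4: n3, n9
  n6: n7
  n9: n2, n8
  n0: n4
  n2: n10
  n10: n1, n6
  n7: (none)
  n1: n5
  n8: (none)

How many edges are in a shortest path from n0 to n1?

Distance 0: n0.
Distance 1: n4.
Distance 2: n3, n9.
Distance 3: n2, n8.
Distance 4: n10.
Distance 5: n1, n6 — contains n1.

5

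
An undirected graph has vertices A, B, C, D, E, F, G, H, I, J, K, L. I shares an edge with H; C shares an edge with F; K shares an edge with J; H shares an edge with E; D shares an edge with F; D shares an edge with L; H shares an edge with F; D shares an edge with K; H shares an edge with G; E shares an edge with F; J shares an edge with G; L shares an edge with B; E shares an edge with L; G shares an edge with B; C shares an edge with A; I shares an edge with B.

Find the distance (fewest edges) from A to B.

Distance 0: A.
Distance 1: C.
Distance 2: F.
Distance 3: D, E, H.
Distance 4: G, I, K, L.
Distance 5: B, J — contains B.

5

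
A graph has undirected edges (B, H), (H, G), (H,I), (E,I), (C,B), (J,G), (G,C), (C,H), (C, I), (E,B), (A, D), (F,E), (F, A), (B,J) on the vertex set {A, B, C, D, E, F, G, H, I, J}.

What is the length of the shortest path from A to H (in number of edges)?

Distance 0: A.
Distance 1: D, F.
Distance 2: E.
Distance 3: B, I.
Distance 4: C, H, J — contains H.

4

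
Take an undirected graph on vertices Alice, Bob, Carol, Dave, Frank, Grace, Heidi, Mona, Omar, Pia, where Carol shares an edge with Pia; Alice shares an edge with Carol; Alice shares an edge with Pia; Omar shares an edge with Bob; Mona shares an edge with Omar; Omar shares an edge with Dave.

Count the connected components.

From Alice: component {Alice, Carol, Pia}.
From Bob: component {Bob, Dave, Mona, Omar}.
From Frank: component {Frank}.
From Grace: component {Grace}.
From Heidi: component {Heidi}.
That's 5 components.

5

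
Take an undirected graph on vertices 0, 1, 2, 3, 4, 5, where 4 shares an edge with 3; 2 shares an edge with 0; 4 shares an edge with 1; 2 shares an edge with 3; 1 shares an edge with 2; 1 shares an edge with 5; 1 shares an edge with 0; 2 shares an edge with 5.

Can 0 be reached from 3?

Yes

Explore from 3.
Distance 1: reach 2, 4.
Distance 2: reach 0, 1, 5.
Found 0.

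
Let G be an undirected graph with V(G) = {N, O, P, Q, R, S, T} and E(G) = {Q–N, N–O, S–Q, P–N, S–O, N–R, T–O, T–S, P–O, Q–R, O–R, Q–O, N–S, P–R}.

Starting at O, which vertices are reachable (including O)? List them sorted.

N, O, P, Q, R, S, T

Start at O.
Its neighbours: N, P, Q, R, S, T.
Every vertex is now reached.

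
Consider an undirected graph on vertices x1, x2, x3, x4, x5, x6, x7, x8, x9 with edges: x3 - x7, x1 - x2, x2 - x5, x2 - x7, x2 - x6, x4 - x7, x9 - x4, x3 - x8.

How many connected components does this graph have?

From x1: component {x1, x2, x3, x4, x5, x6, x7, x8, x9}.
That's 1 component.

1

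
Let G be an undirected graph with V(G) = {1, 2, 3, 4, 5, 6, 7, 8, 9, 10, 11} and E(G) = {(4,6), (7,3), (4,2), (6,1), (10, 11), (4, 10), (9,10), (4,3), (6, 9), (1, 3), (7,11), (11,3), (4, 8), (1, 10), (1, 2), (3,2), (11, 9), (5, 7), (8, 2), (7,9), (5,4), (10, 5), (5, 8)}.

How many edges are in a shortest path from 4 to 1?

2

Distance 0: 4.
Distance 1: 2, 3, 5, 6, 8, 10.
Distance 2: 1, 7, 9, 11 — contains 1.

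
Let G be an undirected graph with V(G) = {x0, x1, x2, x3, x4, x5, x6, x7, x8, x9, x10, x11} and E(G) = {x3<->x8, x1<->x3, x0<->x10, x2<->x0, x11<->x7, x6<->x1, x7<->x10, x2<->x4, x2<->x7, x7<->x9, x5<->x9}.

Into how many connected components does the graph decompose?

From x0: component {x0, x2, x4, x5, x7, x9, x10, x11}.
From x1: component {x1, x3, x6, x8}.
That's 2 components.

2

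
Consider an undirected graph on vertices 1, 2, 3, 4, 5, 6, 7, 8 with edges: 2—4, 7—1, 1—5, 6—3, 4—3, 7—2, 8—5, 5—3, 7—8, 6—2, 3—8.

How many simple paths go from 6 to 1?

13

6–2–4–3–5–1
6–2–4–3–5–8–7–1
6–2–4–3–8–5–1
6–2–4–3–8–7–1
6–2–7–1
6–2–7–8–3–5–1
6–2–7–8–5–1
6–3–4–2–7–1
6–3–4–2–7–8–5–1
6–3–5–1
6–3–5–8–7–1
6–3–8–5–1
6–3–8–7–1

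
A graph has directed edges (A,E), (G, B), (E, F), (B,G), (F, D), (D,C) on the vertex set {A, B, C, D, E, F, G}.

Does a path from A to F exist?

Yes

Explore from A.
Distance 1: reach E.
Distance 2: reach F.
Found F.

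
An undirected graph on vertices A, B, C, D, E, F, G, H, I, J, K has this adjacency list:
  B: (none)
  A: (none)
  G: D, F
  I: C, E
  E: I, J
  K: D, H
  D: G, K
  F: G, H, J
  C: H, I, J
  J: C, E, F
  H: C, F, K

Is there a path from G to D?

Yes

Explore from G.
Distance 1: reach D, F.
Found D.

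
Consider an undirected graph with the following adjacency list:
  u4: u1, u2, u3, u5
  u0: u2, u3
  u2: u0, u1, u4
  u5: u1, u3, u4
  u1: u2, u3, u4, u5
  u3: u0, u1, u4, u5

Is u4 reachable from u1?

Yes

Explore from u1.
Distance 1: reach u2, u3, u4, u5.
Found u4.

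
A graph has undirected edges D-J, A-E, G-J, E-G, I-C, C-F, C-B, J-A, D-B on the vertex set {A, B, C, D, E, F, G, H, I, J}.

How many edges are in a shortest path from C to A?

Distance 0: C.
Distance 1: B, F, I.
Distance 2: D.
Distance 3: J.
Distance 4: A, G — contains A.

4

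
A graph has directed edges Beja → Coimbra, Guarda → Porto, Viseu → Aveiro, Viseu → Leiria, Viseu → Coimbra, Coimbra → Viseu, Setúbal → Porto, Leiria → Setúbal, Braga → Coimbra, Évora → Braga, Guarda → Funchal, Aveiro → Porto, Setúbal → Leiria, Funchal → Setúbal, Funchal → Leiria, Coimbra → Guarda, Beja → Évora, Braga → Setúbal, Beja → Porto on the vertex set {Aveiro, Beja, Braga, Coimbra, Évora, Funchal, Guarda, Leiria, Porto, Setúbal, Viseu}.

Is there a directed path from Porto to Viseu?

No

Porto has no outgoing edges, so nothing is reachable from it.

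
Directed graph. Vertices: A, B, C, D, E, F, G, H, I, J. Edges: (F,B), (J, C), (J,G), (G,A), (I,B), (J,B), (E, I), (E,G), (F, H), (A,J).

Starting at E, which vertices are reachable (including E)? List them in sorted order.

Start at E.
Its neighbours: G, I.
Then their neighbours: A, B.
Then next layer: J.
Then next layer: C.
Nothing further is reachable.

A, B, C, E, G, I, J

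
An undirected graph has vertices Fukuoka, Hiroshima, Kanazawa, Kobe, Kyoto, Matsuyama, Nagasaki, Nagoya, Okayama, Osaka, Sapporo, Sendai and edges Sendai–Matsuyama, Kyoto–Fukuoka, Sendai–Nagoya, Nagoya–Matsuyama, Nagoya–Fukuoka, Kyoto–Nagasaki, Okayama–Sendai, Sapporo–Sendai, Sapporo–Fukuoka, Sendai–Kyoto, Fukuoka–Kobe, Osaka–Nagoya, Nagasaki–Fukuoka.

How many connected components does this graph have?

From Fukuoka: component {Fukuoka, Kobe, Kyoto, Matsuyama, Nagasaki, Nagoya, Okayama, Osaka, Sapporo, Sendai}.
From Hiroshima: component {Hiroshima}.
From Kanazawa: component {Kanazawa}.
That's 3 components.

3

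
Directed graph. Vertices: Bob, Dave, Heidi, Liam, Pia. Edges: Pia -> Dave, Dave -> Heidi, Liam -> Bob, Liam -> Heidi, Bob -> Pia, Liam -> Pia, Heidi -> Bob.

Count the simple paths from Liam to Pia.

Liam→Bob→Pia
Liam→Heidi→Bob→Pia
Liam→Pia

3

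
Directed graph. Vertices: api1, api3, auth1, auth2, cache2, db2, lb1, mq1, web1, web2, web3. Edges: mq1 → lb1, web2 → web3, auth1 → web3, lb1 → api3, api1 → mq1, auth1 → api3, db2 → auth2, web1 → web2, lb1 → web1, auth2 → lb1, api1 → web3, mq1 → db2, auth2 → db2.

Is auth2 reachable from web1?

Explore from web1.
Distance 1: reach web2.
Distance 2: reach web3.
The search from web1 is exhausted; no directed path reaches auth2.

No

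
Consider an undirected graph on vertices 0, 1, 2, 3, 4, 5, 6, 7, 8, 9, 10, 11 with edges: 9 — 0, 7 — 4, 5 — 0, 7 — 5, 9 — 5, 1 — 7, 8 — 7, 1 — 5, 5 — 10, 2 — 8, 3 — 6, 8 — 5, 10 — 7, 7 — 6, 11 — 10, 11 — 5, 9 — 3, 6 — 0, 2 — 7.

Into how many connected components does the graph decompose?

From 0: component {0, 1, 2, 3, 4, 5, 6, 7, 8, 9, 10, 11}.
That's 1 component.

1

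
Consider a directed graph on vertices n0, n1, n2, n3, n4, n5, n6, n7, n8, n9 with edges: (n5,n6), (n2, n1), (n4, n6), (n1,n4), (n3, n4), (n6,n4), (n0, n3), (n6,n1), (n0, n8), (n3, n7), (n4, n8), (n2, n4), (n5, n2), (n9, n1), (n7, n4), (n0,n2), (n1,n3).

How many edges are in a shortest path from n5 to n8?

3

Distance 0: n5.
Distance 1: n2, n6.
Distance 2: n1, n4.
Distance 3: n3, n8 — contains n8.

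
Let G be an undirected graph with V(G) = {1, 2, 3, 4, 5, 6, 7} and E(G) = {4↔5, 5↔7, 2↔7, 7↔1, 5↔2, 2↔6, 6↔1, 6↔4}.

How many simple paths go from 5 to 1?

5–2–6–1
5–2–7–1
5–4–6–1
5–4–6–2–7–1
5–7–1
5–7–2–6–1

6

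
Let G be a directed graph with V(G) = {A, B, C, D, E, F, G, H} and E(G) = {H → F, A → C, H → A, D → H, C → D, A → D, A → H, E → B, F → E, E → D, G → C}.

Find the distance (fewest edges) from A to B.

Distance 0: A.
Distance 1: C, D, H.
Distance 2: F.
Distance 3: E.
Distance 4: B — contains B.

4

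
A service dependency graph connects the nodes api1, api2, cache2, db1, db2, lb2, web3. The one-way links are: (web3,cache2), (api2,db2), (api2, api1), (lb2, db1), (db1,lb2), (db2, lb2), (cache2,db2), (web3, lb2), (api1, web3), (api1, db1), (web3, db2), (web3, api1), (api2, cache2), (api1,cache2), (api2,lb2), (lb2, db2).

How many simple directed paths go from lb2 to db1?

lb2→db1

1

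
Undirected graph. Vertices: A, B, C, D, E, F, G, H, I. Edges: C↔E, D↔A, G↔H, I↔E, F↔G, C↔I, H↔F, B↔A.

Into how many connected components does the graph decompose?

From A: component {A, B, D}.
From C: component {C, E, I}.
From F: component {F, G, H}.
That's 3 components.

3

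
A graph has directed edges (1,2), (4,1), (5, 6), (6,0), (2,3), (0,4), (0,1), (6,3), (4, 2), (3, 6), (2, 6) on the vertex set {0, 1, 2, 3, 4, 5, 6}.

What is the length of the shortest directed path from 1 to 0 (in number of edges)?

Distance 0: 1.
Distance 1: 2.
Distance 2: 3, 6.
Distance 3: 0 — contains 0.

3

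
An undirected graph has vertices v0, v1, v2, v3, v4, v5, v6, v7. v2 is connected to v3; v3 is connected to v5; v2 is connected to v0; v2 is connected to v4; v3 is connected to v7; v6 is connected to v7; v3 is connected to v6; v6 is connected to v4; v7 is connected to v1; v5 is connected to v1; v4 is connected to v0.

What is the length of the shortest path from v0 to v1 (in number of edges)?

Distance 0: v0.
Distance 1: v2, v4.
Distance 2: v3, v6.
Distance 3: v5, v7.
Distance 4: v1 — contains v1.

4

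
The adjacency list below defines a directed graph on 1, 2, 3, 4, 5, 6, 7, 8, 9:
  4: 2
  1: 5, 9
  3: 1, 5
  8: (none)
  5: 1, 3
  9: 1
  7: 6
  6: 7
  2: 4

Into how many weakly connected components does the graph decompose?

From 1: component {1, 3, 5, 9}.
From 2: component {2, 4}.
From 6: component {6, 7}.
From 8: component {8}.
That's 4 components.

4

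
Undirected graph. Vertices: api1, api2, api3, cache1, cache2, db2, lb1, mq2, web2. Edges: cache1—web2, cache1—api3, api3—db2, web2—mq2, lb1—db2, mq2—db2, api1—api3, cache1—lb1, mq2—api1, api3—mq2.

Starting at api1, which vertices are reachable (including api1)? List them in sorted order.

Start at api1.
Its neighbours: api3, mq2.
Then their neighbours: cache1, db2, web2.
Then next layer: lb1.
Nothing further is reachable.

api1, api3, cache1, db2, lb1, mq2, web2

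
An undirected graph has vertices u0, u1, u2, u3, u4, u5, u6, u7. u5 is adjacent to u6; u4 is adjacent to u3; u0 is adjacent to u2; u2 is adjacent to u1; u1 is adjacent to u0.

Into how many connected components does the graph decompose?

From u0: component {u0, u1, u2}.
From u3: component {u3, u4}.
From u5: component {u5, u6}.
From u7: component {u7}.
That's 4 components.

4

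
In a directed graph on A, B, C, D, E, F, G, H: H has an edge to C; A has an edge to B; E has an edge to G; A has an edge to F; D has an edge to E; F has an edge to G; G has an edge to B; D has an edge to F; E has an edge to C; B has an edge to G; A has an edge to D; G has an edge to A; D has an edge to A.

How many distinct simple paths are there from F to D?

1

F→G→A→D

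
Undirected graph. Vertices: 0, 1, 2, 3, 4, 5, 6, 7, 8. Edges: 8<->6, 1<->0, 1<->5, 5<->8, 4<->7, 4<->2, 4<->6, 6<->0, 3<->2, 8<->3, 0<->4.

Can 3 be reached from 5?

Yes

Explore from 5.
Distance 1: reach 1, 8.
Distance 2: reach 0, 3, 6.
Found 3.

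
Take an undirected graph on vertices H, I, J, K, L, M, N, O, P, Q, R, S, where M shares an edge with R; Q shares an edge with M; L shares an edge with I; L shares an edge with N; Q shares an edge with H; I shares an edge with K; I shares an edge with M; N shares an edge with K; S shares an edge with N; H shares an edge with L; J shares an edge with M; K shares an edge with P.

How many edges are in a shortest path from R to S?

5

Distance 0: R.
Distance 1: M.
Distance 2: I, J, Q.
Distance 3: H, K, L.
Distance 4: N, P.
Distance 5: S — contains S.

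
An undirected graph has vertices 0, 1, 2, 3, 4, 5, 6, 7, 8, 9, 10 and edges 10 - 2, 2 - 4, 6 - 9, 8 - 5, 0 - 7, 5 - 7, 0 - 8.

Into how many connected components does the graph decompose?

5

From 0: component {0, 5, 7, 8}.
From 1: component {1}.
From 2: component {2, 4, 10}.
From 3: component {3}.
From 6: component {6, 9}.
That's 5 components.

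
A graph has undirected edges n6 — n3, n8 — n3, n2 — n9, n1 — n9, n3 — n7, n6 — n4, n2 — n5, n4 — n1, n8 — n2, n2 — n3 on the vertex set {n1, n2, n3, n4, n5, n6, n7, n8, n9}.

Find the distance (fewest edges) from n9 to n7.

Distance 0: n9.
Distance 1: n1, n2.
Distance 2: n3, n4, n5, n8.
Distance 3: n6, n7 — contains n7.

3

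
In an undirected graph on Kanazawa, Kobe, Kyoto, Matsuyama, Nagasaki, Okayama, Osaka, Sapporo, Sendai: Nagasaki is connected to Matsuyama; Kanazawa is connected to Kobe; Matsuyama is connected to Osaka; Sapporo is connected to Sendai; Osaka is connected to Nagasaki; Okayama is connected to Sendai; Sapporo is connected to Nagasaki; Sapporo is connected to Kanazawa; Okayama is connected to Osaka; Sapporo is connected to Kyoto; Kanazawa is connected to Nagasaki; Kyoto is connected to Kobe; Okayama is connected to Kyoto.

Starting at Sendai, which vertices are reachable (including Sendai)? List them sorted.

Kanazawa, Kobe, Kyoto, Matsuyama, Nagasaki, Okayama, Osaka, Sapporo, Sendai

Start at Sendai.
Its neighbours: Okayama, Sapporo.
Then their neighbours: Kanazawa, Kyoto, Nagasaki, Osaka.
Then next layer: Kobe, Matsuyama.
Every vertex is now reached.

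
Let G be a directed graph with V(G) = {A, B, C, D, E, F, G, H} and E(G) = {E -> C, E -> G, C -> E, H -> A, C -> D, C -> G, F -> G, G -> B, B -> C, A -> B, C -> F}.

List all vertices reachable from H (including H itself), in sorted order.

Start at H.
Its neighbours: A.
Then their neighbours: B.
Then next layer: C.
Then next layer: D, E, F, G.
Every vertex is now reached.

A, B, C, D, E, F, G, H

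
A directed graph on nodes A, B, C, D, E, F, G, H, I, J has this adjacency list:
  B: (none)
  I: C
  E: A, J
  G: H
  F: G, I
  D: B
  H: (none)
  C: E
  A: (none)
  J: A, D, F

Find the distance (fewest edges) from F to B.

Distance 0: F.
Distance 1: G, I.
Distance 2: C, H.
Distance 3: E.
Distance 4: A, J.
Distance 5: D.
Distance 6: B — contains B.

6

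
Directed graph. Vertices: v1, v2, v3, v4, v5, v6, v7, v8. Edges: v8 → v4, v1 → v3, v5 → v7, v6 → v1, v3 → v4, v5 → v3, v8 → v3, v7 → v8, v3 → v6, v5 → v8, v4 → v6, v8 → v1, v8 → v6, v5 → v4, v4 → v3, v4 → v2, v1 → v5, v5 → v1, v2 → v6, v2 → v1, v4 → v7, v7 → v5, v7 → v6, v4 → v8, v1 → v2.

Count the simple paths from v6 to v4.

v6→v1→v3→v4
v6→v1→v5→v3→v4
v6→v1→v5→v4
v6→v1→v5→v7→v8→v3→v4
v6→v1→v5→v7→v8→v4
v6→v1→v5→v8→v3→v4
v6→v1→v5→v8→v4

7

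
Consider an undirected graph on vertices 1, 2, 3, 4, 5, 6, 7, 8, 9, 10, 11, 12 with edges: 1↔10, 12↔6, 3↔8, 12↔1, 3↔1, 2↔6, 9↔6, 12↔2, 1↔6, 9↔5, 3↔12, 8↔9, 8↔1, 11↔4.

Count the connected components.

From 1: component {1, 2, 3, 5, 6, 8, 9, 10, 12}.
From 4: component {4, 11}.
From 7: component {7}.
That's 3 components.

3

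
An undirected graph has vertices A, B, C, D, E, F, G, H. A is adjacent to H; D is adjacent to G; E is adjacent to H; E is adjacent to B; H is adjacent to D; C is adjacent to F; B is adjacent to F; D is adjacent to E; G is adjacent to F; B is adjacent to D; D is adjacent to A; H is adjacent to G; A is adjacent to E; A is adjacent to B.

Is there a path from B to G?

Explore from B.
Distance 1: reach A, D, E, F.
Distance 2: reach C, G, H.
Found G.

Yes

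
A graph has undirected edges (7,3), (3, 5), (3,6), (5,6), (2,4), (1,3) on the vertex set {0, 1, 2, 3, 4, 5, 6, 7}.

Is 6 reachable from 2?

Explore from 2.
Distance 1: reach 4.
The search is exhausted without reaching 6; it lies in a different component.

No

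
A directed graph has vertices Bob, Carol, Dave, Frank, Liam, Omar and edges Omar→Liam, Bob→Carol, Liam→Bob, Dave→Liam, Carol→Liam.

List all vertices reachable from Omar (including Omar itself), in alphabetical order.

Bob, Carol, Liam, Omar

Start at Omar.
Its neighbours: Liam.
Then their neighbours: Bob.
Then next layer: Carol.
Nothing further is reachable.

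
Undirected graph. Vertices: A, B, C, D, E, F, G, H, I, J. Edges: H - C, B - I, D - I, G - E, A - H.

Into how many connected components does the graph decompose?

5

From A: component {A, C, H}.
From B: component {B, D, I}.
From E: component {E, G}.
From F: component {F}.
From J: component {J}.
That's 5 components.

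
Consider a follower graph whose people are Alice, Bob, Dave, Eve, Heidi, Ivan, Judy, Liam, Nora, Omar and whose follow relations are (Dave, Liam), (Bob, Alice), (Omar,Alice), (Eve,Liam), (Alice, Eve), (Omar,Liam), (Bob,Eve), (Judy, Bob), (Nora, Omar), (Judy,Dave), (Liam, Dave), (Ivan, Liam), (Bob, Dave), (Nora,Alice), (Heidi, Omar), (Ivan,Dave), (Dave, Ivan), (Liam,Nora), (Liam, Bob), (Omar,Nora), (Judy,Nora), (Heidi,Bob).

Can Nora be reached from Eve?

Explore from Eve.
Distance 1: reach Liam.
Distance 2: reach Bob, Dave, Nora.
Found Nora.

Yes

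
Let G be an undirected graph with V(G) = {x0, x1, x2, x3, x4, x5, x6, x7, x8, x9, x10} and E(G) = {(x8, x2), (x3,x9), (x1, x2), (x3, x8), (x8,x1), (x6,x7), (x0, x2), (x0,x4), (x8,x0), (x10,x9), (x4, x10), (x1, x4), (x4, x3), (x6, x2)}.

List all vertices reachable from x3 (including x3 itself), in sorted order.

Start at x3.
Its neighbours: x4, x8, x9.
Then their neighbours: x0, x1, x2, x10.
Then next layer: x6.
Then next layer: x7.
Nothing further is reachable.

x0, x1, x2, x3, x4, x6, x7, x8, x9, x10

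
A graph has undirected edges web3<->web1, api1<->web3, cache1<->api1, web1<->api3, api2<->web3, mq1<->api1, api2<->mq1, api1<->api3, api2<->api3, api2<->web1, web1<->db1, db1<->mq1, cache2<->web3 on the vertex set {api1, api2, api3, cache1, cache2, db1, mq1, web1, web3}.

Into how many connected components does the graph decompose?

1

From api1: component {api1, api2, api3, cache1, cache2, db1, mq1, web1, web3}.
That's 1 component.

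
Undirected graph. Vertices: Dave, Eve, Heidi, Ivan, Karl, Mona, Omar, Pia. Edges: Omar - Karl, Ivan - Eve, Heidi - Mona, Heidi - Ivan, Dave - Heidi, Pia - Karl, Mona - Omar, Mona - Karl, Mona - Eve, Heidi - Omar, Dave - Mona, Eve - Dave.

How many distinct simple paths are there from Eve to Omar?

15

Eve–Dave–Heidi–Mona–Karl–Omar
Eve–Dave–Heidi–Mona–Omar
Eve–Dave–Heidi–Omar
Eve–Dave–Mona–Heidi–Omar
Eve–Dave–Mona–Karl–Omar
Eve–Dave–Mona–Omar
Eve–Ivan–Heidi–Dave–Mona–Karl–Omar
Eve–Ivan–Heidi–Dave–Mona–Omar
Eve–Ivan–Heidi–Mona–Karl–Omar
Eve–Ivan–Heidi–Mona–Omar
Eve–Ivan–Heidi–Omar
Eve–Mona–Dave–Heidi–Omar
Eve–Mona–Heidi–Omar
Eve–Mona–Karl–Omar
Eve–Mona–Omar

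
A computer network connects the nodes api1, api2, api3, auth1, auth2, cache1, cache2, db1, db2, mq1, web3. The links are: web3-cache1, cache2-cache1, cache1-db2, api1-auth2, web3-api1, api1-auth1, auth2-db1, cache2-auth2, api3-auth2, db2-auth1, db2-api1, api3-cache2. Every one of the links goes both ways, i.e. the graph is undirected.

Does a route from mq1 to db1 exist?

mq1 has no edges, so nothing is reachable from it.

No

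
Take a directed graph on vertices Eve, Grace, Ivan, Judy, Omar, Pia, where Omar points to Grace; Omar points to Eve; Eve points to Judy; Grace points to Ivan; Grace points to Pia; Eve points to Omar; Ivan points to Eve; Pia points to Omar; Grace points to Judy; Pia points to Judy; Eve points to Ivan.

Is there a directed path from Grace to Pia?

Explore from Grace.
Distance 1: reach Ivan, Judy, Pia.
Found Pia.

Yes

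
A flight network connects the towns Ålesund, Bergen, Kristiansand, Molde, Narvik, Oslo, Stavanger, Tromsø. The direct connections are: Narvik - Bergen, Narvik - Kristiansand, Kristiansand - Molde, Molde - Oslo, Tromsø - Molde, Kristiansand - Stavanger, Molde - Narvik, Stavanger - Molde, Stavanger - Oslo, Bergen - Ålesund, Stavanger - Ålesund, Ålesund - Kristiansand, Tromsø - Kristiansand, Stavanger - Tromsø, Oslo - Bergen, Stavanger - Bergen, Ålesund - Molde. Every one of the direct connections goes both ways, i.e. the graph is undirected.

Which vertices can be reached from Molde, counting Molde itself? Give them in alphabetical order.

Start at Molde.
Its neighbours: Ålesund, Kristiansand, Narvik, Oslo, Stavanger, Tromsø.
Then their neighbours: Bergen.
Every vertex is now reached.

Ålesund, Bergen, Kristiansand, Molde, Narvik, Oslo, Stavanger, Tromsø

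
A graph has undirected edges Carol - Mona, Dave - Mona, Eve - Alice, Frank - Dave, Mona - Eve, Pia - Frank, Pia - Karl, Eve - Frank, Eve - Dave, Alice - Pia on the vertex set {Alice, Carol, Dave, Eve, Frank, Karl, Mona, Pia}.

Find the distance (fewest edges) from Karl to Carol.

5

Distance 0: Karl.
Distance 1: Pia.
Distance 2: Alice, Frank.
Distance 3: Dave, Eve.
Distance 4: Mona.
Distance 5: Carol — contains Carol.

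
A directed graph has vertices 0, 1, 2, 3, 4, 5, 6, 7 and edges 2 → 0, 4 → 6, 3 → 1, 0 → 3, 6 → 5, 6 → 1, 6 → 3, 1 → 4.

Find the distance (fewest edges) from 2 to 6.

5

Distance 0: 2.
Distance 1: 0.
Distance 2: 3.
Distance 3: 1.
Distance 4: 4.
Distance 5: 6 — contains 6.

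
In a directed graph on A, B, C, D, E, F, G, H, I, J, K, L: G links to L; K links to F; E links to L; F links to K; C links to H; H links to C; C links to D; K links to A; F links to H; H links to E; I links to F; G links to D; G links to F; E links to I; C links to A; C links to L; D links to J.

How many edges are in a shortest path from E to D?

5

Distance 0: E.
Distance 1: I, L.
Distance 2: F.
Distance 3: H, K.
Distance 4: A, C.
Distance 5: D — contains D.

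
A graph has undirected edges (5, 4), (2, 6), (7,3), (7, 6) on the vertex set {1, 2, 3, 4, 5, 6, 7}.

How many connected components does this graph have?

From 1: component {1}.
From 2: component {2, 3, 6, 7}.
From 4: component {4, 5}.
That's 3 components.

3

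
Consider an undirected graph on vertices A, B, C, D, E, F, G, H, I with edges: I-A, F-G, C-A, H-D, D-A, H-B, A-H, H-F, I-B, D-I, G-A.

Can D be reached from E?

E has no edges, so nothing is reachable from it.

No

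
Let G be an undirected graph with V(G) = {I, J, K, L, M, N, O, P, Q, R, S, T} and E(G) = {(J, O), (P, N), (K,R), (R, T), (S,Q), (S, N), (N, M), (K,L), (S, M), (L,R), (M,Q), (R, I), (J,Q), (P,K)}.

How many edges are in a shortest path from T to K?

Distance 0: T.
Distance 1: R.
Distance 2: I, K, L — contains K.

2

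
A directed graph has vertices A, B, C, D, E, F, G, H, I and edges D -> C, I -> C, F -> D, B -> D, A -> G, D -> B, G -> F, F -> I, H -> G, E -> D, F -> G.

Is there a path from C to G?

C has no outgoing edges, so nothing is reachable from it.

No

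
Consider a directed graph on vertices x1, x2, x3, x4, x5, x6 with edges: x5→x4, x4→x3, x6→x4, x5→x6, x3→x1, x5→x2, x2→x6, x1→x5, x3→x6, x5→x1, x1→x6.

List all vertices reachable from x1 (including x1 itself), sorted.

Start at x1.
Its neighbours: x5, x6.
Then their neighbours: x2, x4.
Then next layer: x3.
Every vertex is now reached.

x1, x2, x3, x4, x5, x6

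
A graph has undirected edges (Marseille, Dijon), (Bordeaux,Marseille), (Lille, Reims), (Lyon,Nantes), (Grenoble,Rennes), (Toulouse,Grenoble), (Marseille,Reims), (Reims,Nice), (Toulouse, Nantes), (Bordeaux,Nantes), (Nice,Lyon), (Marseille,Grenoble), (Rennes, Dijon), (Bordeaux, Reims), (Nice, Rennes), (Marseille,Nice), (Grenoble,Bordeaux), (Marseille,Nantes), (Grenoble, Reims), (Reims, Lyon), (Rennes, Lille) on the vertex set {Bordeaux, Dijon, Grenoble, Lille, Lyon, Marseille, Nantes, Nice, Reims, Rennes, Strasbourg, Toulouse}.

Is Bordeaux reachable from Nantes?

Explore from Nantes.
Distance 1: reach Bordeaux, Lyon, Marseille, Toulouse.
Found Bordeaux.

Yes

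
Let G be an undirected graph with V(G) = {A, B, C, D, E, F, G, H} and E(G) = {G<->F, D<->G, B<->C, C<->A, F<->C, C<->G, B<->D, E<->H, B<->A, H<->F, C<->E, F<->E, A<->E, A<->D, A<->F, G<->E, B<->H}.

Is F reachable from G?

Explore from G.
Distance 1: reach C, D, E, F.
Found F.

Yes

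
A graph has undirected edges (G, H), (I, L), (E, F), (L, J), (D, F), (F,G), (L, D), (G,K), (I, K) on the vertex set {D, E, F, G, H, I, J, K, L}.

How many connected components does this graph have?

From D: component {D, E, F, G, H, I, J, K, L}.
That's 1 component.

1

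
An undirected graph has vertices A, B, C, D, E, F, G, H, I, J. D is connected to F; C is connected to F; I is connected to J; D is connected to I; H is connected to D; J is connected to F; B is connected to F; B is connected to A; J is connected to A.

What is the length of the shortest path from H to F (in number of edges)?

2

Distance 0: H.
Distance 1: D.
Distance 2: F, I — contains F.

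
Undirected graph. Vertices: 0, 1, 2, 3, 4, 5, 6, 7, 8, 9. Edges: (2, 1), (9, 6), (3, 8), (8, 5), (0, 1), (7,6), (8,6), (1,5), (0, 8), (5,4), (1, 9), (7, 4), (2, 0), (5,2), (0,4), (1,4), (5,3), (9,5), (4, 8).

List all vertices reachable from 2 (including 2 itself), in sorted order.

Start at 2.
Its neighbours: 0, 1, 5.
Then their neighbours: 3, 4, 8, 9.
Then next layer: 6, 7.
Every vertex is now reached.

0, 1, 2, 3, 4, 5, 6, 7, 8, 9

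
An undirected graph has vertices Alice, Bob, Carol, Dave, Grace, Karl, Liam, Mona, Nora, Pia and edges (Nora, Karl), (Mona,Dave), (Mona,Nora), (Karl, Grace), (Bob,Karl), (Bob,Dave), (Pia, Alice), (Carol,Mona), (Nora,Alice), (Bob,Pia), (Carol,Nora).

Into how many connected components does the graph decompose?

From Alice: component {Alice, Bob, Carol, Dave, Grace, Karl, Mona, Nora, Pia}.
From Liam: component {Liam}.
That's 2 components.

2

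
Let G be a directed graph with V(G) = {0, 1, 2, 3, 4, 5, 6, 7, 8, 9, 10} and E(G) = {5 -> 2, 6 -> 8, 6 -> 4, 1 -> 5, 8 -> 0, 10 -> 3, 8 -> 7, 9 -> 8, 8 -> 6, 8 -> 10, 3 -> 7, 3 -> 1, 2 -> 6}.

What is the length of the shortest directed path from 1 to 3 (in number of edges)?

Distance 0: 1.
Distance 1: 5.
Distance 2: 2.
Distance 3: 6.
Distance 4: 4, 8.
Distance 5: 0, 7, 10.
Distance 6: 3 — contains 3.

6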